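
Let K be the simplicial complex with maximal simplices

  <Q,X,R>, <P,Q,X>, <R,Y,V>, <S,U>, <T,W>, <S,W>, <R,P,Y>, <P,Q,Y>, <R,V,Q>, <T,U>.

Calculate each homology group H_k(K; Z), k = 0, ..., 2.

H_0 = Z^2,  H_1 = Z^2,  H_2 = 0.

K has 10 vertices, 16 edges, 6 triangles.
rank ∂_0 = 0, rank ∂_1 = 8 ⇒ b_0 = 10 − 0 − 8 = 2; all invariant factors of ∂_1 are 1 so no torsion. So H_0 = Z^2.
rank ∂_1 = 8, rank ∂_2 = 6 ⇒ b_1 = 16 − 8 − 6 = 2; all invariant factors of ∂_2 are 1 so no torsion. So H_1 = Z^2.
rank ∂_2 = 6, rank ∂_3 = 0 ⇒ b_2 = 6 − 6 − 0 = 0. So H_2 = 0.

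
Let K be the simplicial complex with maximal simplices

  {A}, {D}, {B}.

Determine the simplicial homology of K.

Fix the vertex order A < B < D and write every simplex with vertices in increasing order. Then dim K = 0 and the simplices of K are:

  0-simplices (3): A, B, D

so the chain groups are C_0 ≅ Z^3.

From H_k ≅ ker(∂_k) / im(∂_{k+1}) we obtain:

  H_0: rank C_0 − rank ∂_1 = 3 − 0 = 3, and there is no ∂_1, so H_0 ≅ Z^3.

(K is a triangulation of a set of 3 points.)

H_0 = Z^3.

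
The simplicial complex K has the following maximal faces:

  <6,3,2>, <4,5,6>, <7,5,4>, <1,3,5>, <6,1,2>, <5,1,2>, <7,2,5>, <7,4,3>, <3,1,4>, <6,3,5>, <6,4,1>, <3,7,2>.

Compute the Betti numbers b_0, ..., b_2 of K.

Fix the vertex order 1 < 2 < 3 < 4 < 5 < 6 < 7 and write every simplex with vertices in increasing order. Then dim K = 2 and the simplices of K are:

  0-simplices (7): [1], [2], [3], [4], [5], [6], [7]
  1-simplices (18): [1,2], [1,3], [1,4], [1,5], [1,6], [2,3], [2,5], [2,6], [2,7], [3,4], [3,5], [3,6], [3,7], [4,5], [4,6], [4,7], [5,6], [5,7]
  2-simplices (12): [1,2,5], [1,2,6], [1,3,4], [1,3,5], [1,4,6], [2,3,6], [2,3,7], [2,5,7], [3,4,7], [3,5,6], [4,5,6], [4,5,7]

giving chain groups C_0 ≅ Z^7, C_1 ≅ Z^18, C_2 ≅ Z^12.

∂_1: C_1 → C_0 maps an edge to its endpoints' difference, ∂[p,q] = q − p.
This gives a 7×18 integer matrix of rank 6; reducing to Smith normal form yields diagonal entries (1,1,1,1,1,1).

The boundary map ∂_2: C_2 → C_1 acts by ∂[p,q,r] = [q,r] − [p,r] + [p,q]. For instance
  ∂[1,2,6] = [2,6] − [1,6] + [1,2],
  ∂[2,3,7] = [3,7] − [2,7] + [2,3].
As a 18×12 matrix over Z this has rank 12, with invariant factors (1,1,1,1,1,1,1,1,1,1,1,2).

Now H_k = ker ∂_k / im ∂_{k+1}, so:

  H_0: rank C_0 − rank ∂_1 = 7 − 6 = 1, and the invariant factors of ∂_1 are all 1, so H_0 ≅ Z.
  H_1: rank ker ∂_1 − rank ∂_2 = (18 − 6) − 12 = 0, and ∂_2 has invariant factor 2 > 1, so H_1 ≅ Z/2Z.
  H_2: rank ker ∂_2 − rank ∂_3 = (12 − 12) − 0 = 0, and there is no ∂_3, so H_2 ≅ 0.

Hence the Betti numbers are b_0 = 1, b_1 = 0, b_2 = 0.

b_0 = 1, b_1 = 0, b_2 = 0.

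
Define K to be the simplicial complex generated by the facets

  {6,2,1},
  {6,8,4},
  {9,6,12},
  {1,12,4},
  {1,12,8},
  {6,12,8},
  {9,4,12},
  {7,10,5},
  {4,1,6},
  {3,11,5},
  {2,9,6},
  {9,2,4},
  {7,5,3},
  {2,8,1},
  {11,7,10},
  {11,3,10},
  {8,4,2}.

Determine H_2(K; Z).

Order the vertices as 1 < 2 < 3 < 4 < 5 < 6 < 7 < 8 < 9 < 10 < 11 < 12. Listing each simplex with vertices in this order, K has dimension 2 with simplices:

  0-simplices (12): [1], [2], [3], [4], [5], [6], [7], [8], [9], [10], [11], [12]
  1-simplices (28): (28 of them)
  2-simplices (17): (17 of them)

giving chain groups C_0 ≅ Z^12, C_1 ≅ Z^28, C_2 ≅ Z^17.

Boundary ∂_1: C_1 → C_0 sends each edge [p,q] (with p < q) to q − p. For instance
  ∂[7,10] = [10] − [7].
This gives a 12×28 integer matrix of rank 10; reducing to Smith normal form yields diagonal entries (1,1,1,1,1,1,1,1,1,1).

The boundary map ∂_2: C_2 → C_1 acts by ∂[p,q,r] = [q,r] − [p,r] + [p,q]. For instance
  ∂[7,10,11] = [10,11] − [7,11] + [7,10],
  ∂[1,8,12] = [8,12] − [1,12] + [1,8].
The 28×17 boundary matrix has rank 17 and Smith normal form diag(1,1,1,1,1,1,1,1,1,1,1,1,1,1,1,1,2).

From H_k ≅ ker(∂_k) / im(∂_{k+1}) we obtain:

  H_2: rank ker ∂_2 − rank ∂_3 = (17 − 17) − 0 = 0, and there is no ∂_3, so H_2 ≅ 0.

H_2 ≅ 0.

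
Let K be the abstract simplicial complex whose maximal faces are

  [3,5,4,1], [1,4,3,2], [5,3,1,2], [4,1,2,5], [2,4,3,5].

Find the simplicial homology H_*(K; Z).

H_0 ≅ Z,  H_1 = 0,  H_2 = 0,  H_3 ≅ Z.

We work with the vertex ordering 1 < 2 < 3 < 4 < 5. The simplices of K, each written with vertices in increasing order, are:

  0-simplices (5): [1], [2], [3], [4], [5]
  1-simplices (10): [1,2], [1,3], [1,4], [1,5], [2,3], [2,4], [2,5], [3,4], [3,5], [4,5]
  2-simplices (10): [1,2,3], [1,2,4], [1,2,5], [1,3,4], [1,3,5], [1,4,5], [2,3,4], [2,3,5], [2,4,5], [3,4,5]
  3-simplices (5): [1,2,3,4], [1,2,3,5], [1,2,4,5], [1,3,4,5], [2,3,4,5]

Hence C_0 ≅ Z^5, C_1 ≅ Z^10, C_2 ≅ Z^10, C_3 ≅ Z^5.

The boundary map ∂_1: C_1 → C_0 sends each edge [p,q] (with p < q) to q − p.
The 5×10 boundary matrix has rank 4 and Smith normal form diag(1,1,1,1).

Boundary ∂_2: C_2 → C_1 sends each 2-simplex [p,q,r] to [q,r] − [p,r] + [p,q]. For instance
  ∂[1,2,5] = [2,5] − [1,5] + [1,2],
  ∂[2,3,5] = [3,5] − [2,5] + [2,3].
This gives a 10×10 integer matrix of rank 6; reducing to Smith normal form yields diagonal entries (1,1,1,1,1,1).

The boundary map ∂_3: C_3 → C_2 sends each 3-simplex σ to the alternating sum Σ_i (−1)^i (σ with its i-th vertex removed). For instance
  ∂[1,2,3,5] = [2,3,5] − [1,3,5] + [1,2,5] − [1,2,3],
  ∂[1,2,4,5] = [2,4,5] − [1,4,5] + [1,2,5] − [1,2,4].
The 10×5 boundary matrix has rank 4 and Smith normal form diag(1,1,1,1).

Now H_k = ker ∂_k / im ∂_{k+1}, so:

  H_0: rank C_0 − rank ∂_1 = 5 − 4 = 1, and the invariant factors of ∂_1 are all 1, so H_0 = Z.
  H_1: rank ker ∂_1 − rank ∂_2 = (10 − 4) − 6 = 0, and the invariant factors of ∂_2 are all 1, so H_1 = 0.
  H_2: rank ker ∂_2 − rank ∂_3 = (10 − 6) − 4 = 0, and the invariant factors of ∂_3 are all 1, so H_2 = 0.
  H_3: rank ker ∂_3 − rank ∂_4 = (5 − 4) − 0 = 1, and there is no ∂_4, so H_3 = Z.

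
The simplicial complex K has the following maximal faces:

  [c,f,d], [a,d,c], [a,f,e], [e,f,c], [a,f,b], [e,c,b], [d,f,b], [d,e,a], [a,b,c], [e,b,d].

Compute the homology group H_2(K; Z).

H_2 ≅ 0.

Take the total order a < b < c < d < e < f on the vertex set. Then K (dimension 2) consists of the simplices:

  0-simplices (6): a, b, c, d, e, f
  1-simplices (15): ab, ac, ad, ae, af, bc, bd, be, bf, cd, ce, cf, de, df, ef
  2-simplices (10): abc, abf, acd, ade, aef, bce, bde, bdf, cdf, cef

giving chain groups C_0 ≅ Z^6, C_1 ≅ Z^15, C_2 ≅ Z^10.

∂_1: C_1 → C_0 maps an edge to its endpoints' difference, ∂[p,q] = q − p. For instance
  ∂bc = c − b.
The 6×15 boundary matrix has rank 5 and Smith normal form diag(1,1,1,1,1).

Boundary ∂_2: C_2 → C_1 sends each 2-simplex [p,q,r] to [q,r] − [p,r] + [p,q]. For instance
  ∂cdf = df − cf + cd,
  ∂bde = de − be + bd.
This gives a 15×10 integer matrix of rank 10; reducing to Smith normal form yields diagonal entries (1,1,1,1,1,1,1,1,1,2).

From H_k ≅ ker(∂_k) / im(∂_{k+1}) we obtain:

  H_2: rank ker ∂_2 − rank ∂_3 = (10 − 10) − 0 = 0, and there is no ∂_3, so H_2 = 0.

(K is a triangulation of the real projective plane RP^2.)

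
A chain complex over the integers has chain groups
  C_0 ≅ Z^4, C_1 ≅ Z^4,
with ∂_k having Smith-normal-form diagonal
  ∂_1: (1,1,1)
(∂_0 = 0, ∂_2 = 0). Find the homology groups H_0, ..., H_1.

H_0 ≅ Z,  H_1 ≅ Z.

H_0: b_0 = 4 − 0 − 3 = 1; torsion from ∂_1 factors > 1: none. So H_0 ≅ Z.
H_1: b_1 = 4 − 3 − 0 = 1; torsion from ∂_2 factors > 1: none. So H_1 ≅ Z.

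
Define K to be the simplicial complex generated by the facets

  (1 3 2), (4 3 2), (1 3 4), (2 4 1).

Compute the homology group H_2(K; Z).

K has 4 vertices, 6 edges, 4 triangles.
rank ∂_2 = 3, rank ∂_3 = 0 ⇒ b_2 = 4 − 3 − 0 = 1. So H_2 = Z.

H_2 = Z.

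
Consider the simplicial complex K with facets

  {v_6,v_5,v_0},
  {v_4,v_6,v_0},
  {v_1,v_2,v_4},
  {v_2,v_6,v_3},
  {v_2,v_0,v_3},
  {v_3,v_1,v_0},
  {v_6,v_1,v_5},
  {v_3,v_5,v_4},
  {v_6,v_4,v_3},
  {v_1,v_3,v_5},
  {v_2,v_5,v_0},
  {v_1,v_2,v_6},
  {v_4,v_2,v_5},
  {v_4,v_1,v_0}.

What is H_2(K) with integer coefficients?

Take the total order v_0 < v_1 < v_2 < v_3 < v_4 < v_5 < v_6 on the vertex set. Then K (dimension 2) consists of the simplices:

  0-simplices (7): [v_0], [v_1], [v_2], [v_3], [v_4], [v_5], [v_6]
  1-simplices (21): (21 of them)
  2-simplices (14): (14 of them)

giving chain groups C_0 ≅ Z^7, C_1 ≅ Z^21, C_2 ≅ Z^14.

∂_1: C_1 → C_0 is given by ∂[p,q] = [q] − [p].
The resulting 7×21 matrix has rank 6, and its Smith normal form has invariant factors (1,1,1,1,1,1).

The boundary map ∂_2: C_2 → C_1 maps a triangle to the signed sum of its edges. For instance
  ∂[v_2,v_3,v_6] = [v_3,v_6] − [v_2,v_6] + [v_2,v_3],
  ∂[v_0,v_1,v_4] = [v_1,v_4] − [v_0,v_4] + [v_0,v_1].
The 21×14 boundary matrix has rank 13 and Smith normal form diag(1,1,1,1,1,1,1,1,1,1,1,1,1).

Reading off H_k = ker ∂_k / im ∂_{k+1}:

  H_2: rank ker ∂_2 − rank ∂_3 = (14 − 13) − 0 = 1, and there is no ∂_3, so H_2 ≅ Z.

(K is a triangulation of the torus T^2.)

H_2 = Z.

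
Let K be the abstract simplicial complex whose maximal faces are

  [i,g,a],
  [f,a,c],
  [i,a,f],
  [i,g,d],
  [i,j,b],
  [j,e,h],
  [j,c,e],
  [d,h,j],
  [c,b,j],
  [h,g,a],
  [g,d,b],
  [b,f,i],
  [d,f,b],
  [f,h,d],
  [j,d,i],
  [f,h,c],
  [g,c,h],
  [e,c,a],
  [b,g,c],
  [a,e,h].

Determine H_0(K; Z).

H_0 = Z.

K has 10 vertices, 30 edges, 20 triangles.
rank ∂_0 = 0, rank ∂_1 = 9 ⇒ b_0 = 10 − 0 − 9 = 1; all invariant factors of ∂_1 are 1 so no torsion. So H_0 = Z.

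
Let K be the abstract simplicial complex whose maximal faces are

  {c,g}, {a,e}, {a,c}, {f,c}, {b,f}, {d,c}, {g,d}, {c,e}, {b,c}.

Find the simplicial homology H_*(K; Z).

We work with the vertex ordering a < b < c < d < e < f < g. The simplices of K, each written with vertices in increasing order, are:

  0-simplices (7): a, b, c, d, e, f, g
  1-simplices (9): ac, ae, bc, bf, cd, ce, cf, cg, dg

giving chain groups C_0 ≅ Z^7, C_1 ≅ Z^9.

∂_1: C_1 → C_0 maps an edge to its endpoints' difference, ∂[p,q] = q − p. For instance
  ∂dg = g − d.
The resulting 7×9 matrix has rank 6, and its Smith normal form has invariant factors (1,1,1,1,1,1).

Computing H_k = (kernel of ∂_k) / (image of ∂_{k+1}):

  H_0: rank C_0 − rank ∂_1 = 7 − 6 = 1, and the invariant factors of ∂_1 are all 1, so H_0 ≅ Z.
  H_1: rank ker ∂_1 − rank ∂_2 = (9 − 6) − 0 = 3, and there is no ∂_2, so H_1 ≅ Z^3.

As a check, the Euler characteristic is 7 − 9 = -2, which agrees with 1 − 3 = -2.

H_0 ≅ Z,  H_1 ≅ Z^3.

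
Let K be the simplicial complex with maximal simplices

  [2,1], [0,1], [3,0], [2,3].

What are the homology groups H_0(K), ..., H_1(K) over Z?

H_0 = Z,  H_1 = Z.

Order the vertices as 0 < 1 < 2 < 3. Listing each simplex with vertices in this order, K has dimension 1 with simplices:

  0-simplices (4): [0], [1], [2], [3]
  1-simplices (4): [0,1], [0,3], [1,2], [2,3]

Hence C_0 ≅ Z^4, C_1 ≅ Z^4.

The boundary map ∂_1: C_1 → C_0 maps an edge to its endpoints' difference, ∂[p,q] = q − p. For instance
  ∂[1,2] = [2] − [1].
This gives a 4×4 integer matrix of rank 3; reducing to Smith normal form yields diagonal entries (1,1,1).

Reading off H_k = ker ∂_k / im ∂_{k+1}:

  H_0: rank C_0 − rank ∂_1 = 4 − 3 = 1, and the invariant factors of ∂_1 are all 1, so H_0 = Z.
  H_1: rank ker ∂_1 − rank ∂_2 = (4 − 3) − 0 = 1, and there is no ∂_2, so H_1 = Z.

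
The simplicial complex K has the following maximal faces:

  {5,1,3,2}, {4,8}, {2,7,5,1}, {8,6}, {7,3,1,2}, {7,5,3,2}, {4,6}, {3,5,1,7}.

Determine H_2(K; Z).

H_2 = 0.

Order the vertices as 1 < 2 < 3 < 4 < 5 < 6 < 7 < 8. Listing each simplex with vertices in this order, K has dimension 3 with simplices:

  0-simplices (8): [1], [2], [3], [4], [5], [6], [7], [8]
  1-simplices (13): [1,2], [1,3], [1,5], [1,7], [2,3], [2,5], [2,7], [3,5], [3,7], [4,6], [4,8], [5,7], [6,8]
  2-simplices (10): [1,2,3], [1,2,5], [1,2,7], [1,3,5], [1,3,7], [1,5,7], [2,3,5], [2,3,7], [2,5,7], [3,5,7]
  3-simplices (5): [1,2,3,5], [1,2,3,7], [1,2,5,7], [1,3,5,7], [2,3,5,7]

Hence C_0 ≅ Z^8, C_1 ≅ Z^13, C_2 ≅ Z^10, C_3 ≅ Z^5.

∂_1: C_1 → C_0 maps an edge to its endpoints' difference, ∂[p,q] = q − p.
The 8×13 boundary matrix has rank 6 and Smith normal form diag(1,1,1,1,1,1).

The boundary map ∂_2: C_2 → C_1 acts by ∂[p,q,r] = [q,r] − [p,r] + [p,q]. For instance
  ∂[1,2,3] = [2,3] − [1,3] + [1,2],
  ∂[3,5,7] = [5,7] − [3,7] + [3,5].
As a 13×10 matrix over Z this has rank 6, with invariant factors (1,1,1,1,1,1).

∂_3: C_3 → C_2 sends each 3-simplex σ to the alternating sum Σ_i (−1)^i (σ with its i-th vertex removed). For instance
  ∂[1,2,3,7] = [2,3,7] − [1,3,7] + [1,2,7] − [1,2,3],
  ∂[1,2,5,7] = [2,5,7] − [1,5,7] + [1,2,7] − [1,2,5].
As a 10×5 matrix over Z this has rank 4, with invariant factors (1,1,1,1).

Reading off H_k = ker ∂_k / im ∂_{k+1}:

  H_2: rank ker ∂_2 − rank ∂_3 = (10 − 6) − 4 = 0, and the invariant factors of ∂_3 are all 1, so H_2 = 0.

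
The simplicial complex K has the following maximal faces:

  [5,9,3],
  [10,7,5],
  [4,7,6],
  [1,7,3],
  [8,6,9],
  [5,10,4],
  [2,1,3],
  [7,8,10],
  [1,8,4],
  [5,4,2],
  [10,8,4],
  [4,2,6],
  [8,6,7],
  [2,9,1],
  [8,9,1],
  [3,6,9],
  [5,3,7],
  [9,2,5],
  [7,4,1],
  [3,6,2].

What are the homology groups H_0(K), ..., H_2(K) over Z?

H_0 = Z,  H_1 = Z ⊕ Z/2Z,  H_2 = 0.

Fix the vertex order 1 < 2 < 3 < 4 < 5 < 6 < 7 < 8 < 9 < 10 and write every simplex with vertices in increasing order. Then dim K = 2 and the simplices of K are:

  0-simplices (10): [1], [2], [3], [4], [5], [6], [7], [8], [9], [10]
  1-simplices (30): (30 of them)
  2-simplices (20): (20 of them)

so the chain groups are C_0 ≅ Z^10, C_1 ≅ Z^30, C_2 ≅ Z^20.

The boundary map ∂_1: C_1 → C_0 sends each edge [p,q] (with p < q) to q − p. For instance
  ∂[3,9] = [9] − [3].
The resulting 10×30 matrix has rank 9, and its Smith normal form has invariant factors (1,1,1,1,1,1,1,1,1).

Boundary ∂_2: C_2 → C_1 sends each 2-simplex [p,q,r] to [q,r] − [p,r] + [p,q]. For instance
  ∂[4,5,10] = [5,10] − [4,10] + [4,5],
  ∂[3,5,7] = [5,7] − [3,7] + [3,5].
As a 30×20 matrix over Z this has rank 20, with invariant factors (1,1,1,1,1,1,1,1,1,1,1,1,1,1,1,1,1,1,1,2).

Computing H_k = (kernel of ∂_k) / (image of ∂_{k+1}):

  H_0: rank C_0 − rank ∂_1 = 10 − 9 = 1, and the invariant factors of ∂_1 are all 1, so H_0 = Z.
  H_1: rank ker ∂_1 − rank ∂_2 = (30 − 9) − 20 = 1, and ∂_2 has invariant factor 2 > 1, so H_1 = Z ⊕ Z/2Z.
  H_2: rank ker ∂_2 − rank ∂_3 = (20 − 20) − 0 = 0, and there is no ∂_3, so H_2 = 0.

As a check, the Euler characteristic is 10 − 30 + 20 = 0, which agrees with 1 − 1 + 0 = 0.
(K is a triangulation of the Klein bottle.)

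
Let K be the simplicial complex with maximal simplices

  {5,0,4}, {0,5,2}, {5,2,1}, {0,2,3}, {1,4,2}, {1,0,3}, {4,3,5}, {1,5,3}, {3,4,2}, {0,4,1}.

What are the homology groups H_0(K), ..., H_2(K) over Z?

K has 6 vertices, 15 edges, 10 triangles.
rank ∂_0 = 0, rank ∂_1 = 5 ⇒ b_0 = 6 − 0 − 5 = 1; all invariant factors of ∂_1 are 1 so no torsion. So H_0 ≅ Z.
rank ∂_1 = 5, rank ∂_2 = 10 ⇒ b_1 = 15 − 5 − 10 = 0; ∂_2 has invariant factor(s) [2] giving torsion. So H_1 ≅ Z/2.
rank ∂_2 = 10, rank ∂_3 = 0 ⇒ b_2 = 10 − 10 − 0 = 0. So H_2 ≅ 0.

H_0 ≅ Z,  H_1 ≅ Z/2,  H_2 = 0.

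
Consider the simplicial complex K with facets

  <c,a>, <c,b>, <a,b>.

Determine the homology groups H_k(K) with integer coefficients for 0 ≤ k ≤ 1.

K has 3 vertices, 3 edges.
rank ∂_0 = 0, rank ∂_1 = 2 ⇒ b_0 = 3 − 0 − 2 = 1; all invariant factors of ∂_1 are 1 so no torsion. So H_0 ≅ Z.
rank ∂_1 = 2, rank ∂_2 = 0 ⇒ b_1 = 3 − 2 − 0 = 1. So H_1 ≅ Z.

H_0 ≅ Z,  H_1 ≅ Z.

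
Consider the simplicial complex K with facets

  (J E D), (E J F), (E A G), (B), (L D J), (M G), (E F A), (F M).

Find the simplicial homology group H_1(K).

Order the vertices as A < B < D < E < F < G < J < L < M. Listing each simplex with vertices in this order, K has dimension 2 with simplices:

  0-simplices (9): A, B, D, E, F, G, J, L, M
  1-simplices (13): AE, AF, AG, DE, DJ, DL, EF, EG, EJ, FJ, FM, GM, JL
  2-simplices (5): AEF, AEG, DEJ, DJL, EFJ

Hence C_0 ≅ Z^9, C_1 ≅ Z^13, C_2 ≅ Z^5.

∂_1: C_1 → C_0 is given by ∂[p,q] = [q] − [p]. For instance
  ∂JL = L − J.
The 9×13 boundary matrix has rank 7 and Smith normal form diag(1,1,1,1,1,1,1).

∂_2: C_2 → C_1 acts by ∂[p,q,r] = [q,r] − [p,r] + [p,q]. For instance
  ∂EFJ = FJ − EJ + EF,
  ∂DJL = JL − DL + DJ.
The 13×5 boundary matrix has rank 5 and Smith normal form diag(1,1,1,1,1).

Reading off H_k = ker ∂_k / im ∂_{k+1}:

  H_1: rank ker ∂_1 − rank ∂_2 = (13 − 7) − 5 = 1, and the invariant factors of ∂_2 are all 1, so H_1 = Z.

H_1 = Z.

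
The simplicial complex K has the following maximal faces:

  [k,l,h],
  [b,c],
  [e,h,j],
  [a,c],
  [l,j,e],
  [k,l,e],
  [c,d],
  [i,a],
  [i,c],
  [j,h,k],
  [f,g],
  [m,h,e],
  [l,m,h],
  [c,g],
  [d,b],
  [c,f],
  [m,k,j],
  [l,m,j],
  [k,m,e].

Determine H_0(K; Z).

Order the vertices as a < b < c < d < e < f < g < h < i < j < k < l < m. Listing each simplex with vertices in this order, K has dimension 2 with simplices:

  0-simplices (13): a, b, c, d, e, f, g, h, i, j, k, l, m
  1-simplices (24): ac, ai, bc, bd, cd, cf, cg, ci, eh, ej, ek, el, em, fg, hj, hk, hl, hm, jk, jl, jm, kl, km, lm
  2-simplices (10): ehj, ehm, ejl, ekl, ekm, hjk, hkl, hlm, jkm, jlm

Hence C_0 ≅ Z^13, C_1 ≅ Z^24, C_2 ≅ Z^10.

The boundary map ∂_1: C_1 → C_0 is given by ∂[p,q] = [q] − [p]. For instance
  ∂bd = d − b.
The 13×24 boundary matrix has rank 11 and Smith normal form diag(1,1,1,1,1,1,1,1,1,1,1).

Boundary ∂_2: C_2 → C_1 maps a triangle to the signed sum of its edges. For instance
  ∂jlm = lm − jm + jl,
  ∂ehj = hj − ej + eh.
The 24×10 boundary matrix has rank 10 and Smith normal form diag(1,1,1,1,1,1,1,1,1,2).

Reading off H_k = ker ∂_k / im ∂_{k+1}:

  H_0: rank C_0 − rank ∂_1 = 13 − 11 = 2, and the invariant factors of ∂_1 are all 1, so H_0 = Z^2.

H_0 = Z^2.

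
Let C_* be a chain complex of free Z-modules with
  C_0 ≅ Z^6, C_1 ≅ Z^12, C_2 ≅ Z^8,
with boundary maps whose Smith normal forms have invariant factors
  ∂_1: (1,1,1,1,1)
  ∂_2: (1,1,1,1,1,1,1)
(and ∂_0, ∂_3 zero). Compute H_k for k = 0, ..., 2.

H_0: b_0 = 6 − 0 − 5 = 1; torsion from ∂_1 factors > 1: none. So H_0 ≅ Z.
H_1: b_1 = 12 − 5 − 7 = 0; torsion from ∂_2 factors > 1: none. So H_1 ≅ 0.
H_2: b_2 = 8 − 7 − 0 = 1; torsion from ∂_3 factors > 1: none. So H_2 ≅ Z.

H_0 ≅ Z,  H_1 = 0,  H_2 ≅ Z.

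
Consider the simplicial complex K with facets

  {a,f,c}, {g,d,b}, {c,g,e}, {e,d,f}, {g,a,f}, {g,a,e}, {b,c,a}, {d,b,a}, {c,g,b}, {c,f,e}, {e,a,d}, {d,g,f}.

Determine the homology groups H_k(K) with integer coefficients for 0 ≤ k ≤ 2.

We work with the vertex ordering a < b < c < d < e < f < g. The simplices of K, each written with vertices in increasing order, are:

  0-simplices (7): a, b, c, d, e, f, g
  1-simplices (18): ab, ac, ad, ae, af, ag, bc, bd, bg, ce, cf, cg, de, df, dg, ef, eg, fg
  2-simplices (12): abc, abd, acf, ade, aeg, afg, bcg, bdg, cef, ceg, def, dfg

Hence C_0 ≅ Z^7, C_1 ≅ Z^18, C_2 ≅ Z^12.

∂_1: C_1 → C_0 maps an edge to its endpoints' difference, ∂[p,q] = q − p. For instance
  ∂cg = g − c.
This gives a 7×18 integer matrix of rank 6; reducing to Smith normal form yields diagonal entries (1,1,1,1,1,1).

∂_2: C_2 → C_1 acts by ∂[p,q,r] = [q,r] − [p,r] + [p,q]. For instance
  ∂aeg = eg − ag + ae,
  ∂acf = cf − af + ac.
This gives a 18×12 integer matrix of rank 12; reducing to Smith normal form yields diagonal entries (1,1,1,1,1,1,1,1,1,1,1,2).

Computing H_k = (kernel of ∂_k) / (image of ∂_{k+1}):

  H_0: rank C_0 − rank ∂_1 = 7 − 6 = 1, and the invariant factors of ∂_1 are all 1, so H_0 = Z.
  H_1: rank ker ∂_1 − rank ∂_2 = (18 − 6) − 12 = 0, and ∂_2 has invariant factor 2 > 1, so H_1 = Z/2Z.
  H_2: rank ker ∂_2 − rank ∂_3 = (12 − 12) − 0 = 0, and there is no ∂_3, so H_2 = 0.

As a check, the Euler characteristic is 7 − 18 + 12 = 1, which agrees with 1 − 0 + 0 = 1.

H_0 = Z,  H_1 = Z/2Z,  H_2 = 0.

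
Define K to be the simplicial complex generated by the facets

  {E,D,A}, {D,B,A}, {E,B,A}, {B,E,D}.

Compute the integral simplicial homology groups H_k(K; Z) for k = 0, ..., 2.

Fix the vertex order A < B < D < E and write every simplex with vertices in increasing order. Then dim K = 2 and the simplices of K are:

  0-simplices (4): A, B, D, E
  1-simplices (6): AB, AD, AE, BD, BE, DE
  2-simplices (4): ABD, ABE, ADE, BDE

giving chain groups C_0 ≅ Z^4, C_1 ≅ Z^6, C_2 ≅ Z^4.

The boundary map ∂_1: C_1 → C_0 sends each edge [p,q] (with p < q) to q − p.
This gives a 4×6 integer matrix of rank 3; reducing to Smith normal form yields diagonal entries (1,1,1).

Boundary ∂_2: C_2 → C_1 maps a triangle to the signed sum of its edges. For instance
  ∂ADE = DE − AE + AD,
  ∂BDE = DE − BE + BD.
This gives a 6×4 integer matrix of rank 3; reducing to Smith normal form yields diagonal entries (1,1,1).

Reading off H_k = ker ∂_k / im ∂_{k+1}:

  H_0: rank C_0 − rank ∂_1 = 4 − 3 = 1, and the invariant factors of ∂_1 are all 1, so H_0 ≅ Z.
  H_1: rank ker ∂_1 − rank ∂_2 = (6 − 3) − 3 = 0, and the invariant factors of ∂_2 are all 1, so H_1 ≅ 0.
  H_2: rank ker ∂_2 − rank ∂_3 = (4 − 3) − 0 = 1, and there is no ∂_3, so H_2 ≅ Z.

H_0 ≅ Z,  H_1 = 0,  H_2 ≅ Z.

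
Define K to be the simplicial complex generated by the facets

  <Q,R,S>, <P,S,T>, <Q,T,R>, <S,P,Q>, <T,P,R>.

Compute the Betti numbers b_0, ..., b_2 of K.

Order the vertices as P < Q < R < S < T. Listing each simplex with vertices in this order, K has dimension 2 with simplices:

  0-simplices (5): P, Q, R, S, T
  1-simplices (10): PQ, PR, PS, PT, QR, QS, QT, RS, RT, ST
  2-simplices (5): PQS, PRT, PST, QRS, QRT

so the chain groups are C_0 ≅ Z^5, C_1 ≅ Z^10, C_2 ≅ Z^5.

∂_1: C_1 → C_0 is given by ∂[p,q] = [q] − [p].
The 5×10 boundary matrix has rank 4 and Smith normal form diag(1,1,1,1).

The boundary map ∂_2: C_2 → C_1 maps a triangle to the signed sum of its edges. For instance
  ∂PRT = RT − PT + PR,
  ∂PST = ST − PT + PS.
This gives a 10×5 integer matrix of rank 5; reducing to Smith normal form yields diagonal entries (1,1,1,1,1).

Reading off H_k = ker ∂_k / im ∂_{k+1}:

  H_0: rank C_0 − rank ∂_1 = 5 − 4 = 1, and the invariant factors of ∂_1 are all 1, so H_0 ≅ Z.
  H_1: rank ker ∂_1 − rank ∂_2 = (10 − 4) − 5 = 1, and the invariant factors of ∂_2 are all 1, so H_1 ≅ Z.
  H_2: rank ker ∂_2 − rank ∂_3 = (5 − 5) − 0 = 0, and there is no ∂_3, so H_2 ≅ 0.

As a check, the Euler characteristic is 5 − 10 + 5 = 0, which agrees with 1 − 1 + 0 = 0.

Hence the Betti numbers are b_0 = 1, b_1 = 1, b_2 = 0.

b_0 = 1, b_1 = 1, b_2 = 0.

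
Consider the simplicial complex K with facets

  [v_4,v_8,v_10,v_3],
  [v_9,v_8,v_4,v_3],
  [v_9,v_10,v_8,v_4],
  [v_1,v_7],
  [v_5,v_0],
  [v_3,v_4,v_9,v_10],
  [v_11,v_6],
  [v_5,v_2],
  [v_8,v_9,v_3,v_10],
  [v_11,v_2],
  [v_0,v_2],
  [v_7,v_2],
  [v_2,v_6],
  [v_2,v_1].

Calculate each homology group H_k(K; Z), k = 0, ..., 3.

H_0 = Z^2,  H_1 = Z^3,  H_2 = 0,  H_3 = Z.

Take the total order v_0 < v_1 < v_2 < v_3 < v_4 < v_5 < v_6 < v_7 < v_8 < v_9 < v_10 < v_11 on the vertex set. Then K (dimension 3) consists of the simplices:

  0-simplices (12): [v_0], [v_1], [v_2], [v_3], [v_4], [v_5], [v_6], [v_7], [v_8], [v_9], [v_10], [v_11]
  1-simplices (19): (19 of them)
  2-simplices (10): [v_3,v_4,v_8], [v_3,v_4,v_9], [v_3,v_4,v_10], [v_3,v_8,v_9], [v_3,v_8,v_10], [v_3,v_9,v_10], [v_4,v_8,v_9], [v_4,v_8,v_10], [v_4,v_9,v_10], [v_8,v_9,v_10]
  3-simplices (5): [v_3,v_4,v_8,v_9], [v_3,v_4,v_8,v_10], [v_3,v_4,v_9,v_10], [v_3,v_8,v_9,v_10], [v_4,v_8,v_9,v_10]

so the chain groups are C_0 ≅ Z^12, C_1 ≅ Z^19, C_2 ≅ Z^10, C_3 ≅ Z^5.

The boundary map ∂_1: C_1 → C_0 maps an edge to its endpoints' difference, ∂[p,q] = q − p.
The 12×19 boundary matrix has rank 10 and Smith normal form diag(1,1,1,1,1,1,1,1,1,1).

∂_2: C_2 → C_1 sends each 2-simplex [p,q,r] to [q,r] − [p,r] + [p,q]. For instance
  ∂[v_3,v_4,v_10] = [v_4,v_10] − [v_3,v_10] + [v_3,v_4],
  ∂[v_3,v_4,v_8] = [v_4,v_8] − [v_3,v_8] + [v_3,v_4].
The resulting 19×10 matrix has rank 6, and its Smith normal form has invariant factors (1,1,1,1,1,1).

Boundary ∂_3: C_3 → C_2 sends each 3-simplex σ to the alternating sum Σ_i (−1)^i (σ with its i-th vertex removed). For instance
  ∂[v_4,v_8,v_9,v_10] = [v_8,v_9,v_10] − [v_4,v_9,v_10] + [v_4,v_8,v_10] − [v_4,v_8,v_9],
  ∂[v_3,v_4,v_8,v_10] = [v_4,v_8,v_10] − [v_3,v_8,v_10] + [v_3,v_4,v_10] − [v_3,v_4,v_8].
This gives a 10×5 integer matrix of rank 4; reducing to Smith normal form yields diagonal entries (1,1,1,1).

Now H_k = ker ∂_k / im ∂_{k+1}, so:

  H_0: rank C_0 − rank ∂_1 = 12 − 10 = 2, and the invariant factors of ∂_1 are all 1, so H_0 ≅ Z^2.
  H_1: rank ker ∂_1 − rank ∂_2 = (19 − 10) − 6 = 3, and the invariant factors of ∂_2 are all 1, so H_1 ≅ Z^3.
  H_2: rank ker ∂_2 − rank ∂_3 = (10 − 6) − 4 = 0, and the invariant factors of ∂_3 are all 1, so H_2 ≅ 0.
  H_3: rank ker ∂_3 − rank ∂_4 = (5 − 4) − 0 = 1, and there is no ∂_4, so H_3 ≅ Z.

As a check, the Euler characteristic is 12 − 19 + 10 − 5 = -2, which agrees with 2 − 3 + 0 − 1 = -2.
(K is a triangulation of the disjoint union of the 3-sphere S^3 and a wedge of 3 circles.)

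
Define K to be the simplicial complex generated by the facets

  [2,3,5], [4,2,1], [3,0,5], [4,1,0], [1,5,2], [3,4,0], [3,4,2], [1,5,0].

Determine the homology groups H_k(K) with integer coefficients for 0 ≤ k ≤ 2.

Fix the vertex order 0 < 1 < 2 < 3 < 4 < 5 and write every simplex with vertices in increasing order. Then dim K = 2 and the simplices of K are:

  0-simplices (6): [0], [1], [2], [3], [4], [5]
  1-simplices (12): [0,1], [0,3], [0,4], [0,5], [1,2], [1,4], [1,5], [2,3], [2,4], [2,5], [3,4], [3,5]
  2-simplices (8): [0,1,4], [0,1,5], [0,3,4], [0,3,5], [1,2,4], [1,2,5], [2,3,4], [2,3,5]

Hence C_0 ≅ Z^6, C_1 ≅ Z^12, C_2 ≅ Z^8.

Boundary ∂_1: C_1 → C_0 sends each edge [p,q] (with p < q) to q − p. For instance
  ∂[3,5] = [5] − [3].
This gives a 6×12 integer matrix of rank 5; reducing to Smith normal form yields diagonal entries (1,1,1,1,1).

Boundary ∂_2: C_2 → C_1 acts by ∂[p,q,r] = [q,r] − [p,r] + [p,q]. For instance
  ∂[1,2,5] = [2,5] − [1,5] + [1,2],
  ∂[0,1,4] = [1,4] − [0,4] + [0,1].
The resulting 12×8 matrix has rank 7, and its Smith normal form has invariant factors (1,1,1,1,1,1,1).

From H_k ≅ ker(∂_k) / im(∂_{k+1}) we obtain:

  H_0: rank C_0 − rank ∂_1 = 6 − 5 = 1, and the invariant factors of ∂_1 are all 1, so H_0 ≅ Z.
  H_1: rank ker ∂_1 − rank ∂_2 = (12 − 5) − 7 = 0, and the invariant factors of ∂_2 are all 1, so H_1 ≅ 0.
  H_2: rank ker ∂_2 − rank ∂_3 = (8 − 7) − 0 = 1, and there is no ∂_3, so H_2 ≅ Z.

H_0 = Z,  H_1 = 0,  H_2 = Z.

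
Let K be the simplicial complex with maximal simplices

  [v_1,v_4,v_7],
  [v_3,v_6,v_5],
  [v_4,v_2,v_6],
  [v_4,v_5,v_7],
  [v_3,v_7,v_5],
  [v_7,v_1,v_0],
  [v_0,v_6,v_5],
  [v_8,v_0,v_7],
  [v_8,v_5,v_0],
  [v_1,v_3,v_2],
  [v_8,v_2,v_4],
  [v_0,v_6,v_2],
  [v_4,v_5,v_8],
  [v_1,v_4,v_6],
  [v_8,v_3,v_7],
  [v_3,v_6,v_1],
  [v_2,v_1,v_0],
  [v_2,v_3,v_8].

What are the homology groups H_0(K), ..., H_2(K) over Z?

K has 9 vertices, 27 edges, 18 triangles.
rank ∂_0 = 0, rank ∂_1 = 8 ⇒ b_0 = 9 − 0 − 8 = 1; all invariant factors of ∂_1 are 1 so no torsion. So H_0 ≅ Z.
rank ∂_1 = 8, rank ∂_2 = 18 ⇒ b_1 = 27 − 8 − 18 = 1; ∂_2 has invariant factor(s) [2] giving torsion. So H_1 ≅ Z ⊕ Z/2.
rank ∂_2 = 18, rank ∂_3 = 0 ⇒ b_2 = 18 − 18 − 0 = 0. So H_2 ≅ 0.

H_0 ≅ Z,  H_1 ≅ Z ⊕ Z/2,  H_2 = 0.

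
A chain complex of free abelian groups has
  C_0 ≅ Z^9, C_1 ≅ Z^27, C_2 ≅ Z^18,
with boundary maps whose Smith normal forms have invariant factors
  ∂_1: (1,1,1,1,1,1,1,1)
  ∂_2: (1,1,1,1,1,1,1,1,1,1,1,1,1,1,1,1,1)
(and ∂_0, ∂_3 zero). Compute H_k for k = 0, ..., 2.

H_0: b_0 = 9 − 0 − 8 = 1; torsion from ∂_1 factors > 1: none. So H_0 ≅ Z.
H_1: b_1 = 27 − 8 − 17 = 2; torsion from ∂_2 factors > 1: none. So H_1 ≅ Z^2.
H_2: b_2 = 18 − 17 − 0 = 1; torsion from ∂_3 factors > 1: none. So H_2 ≅ Z.

H_0 ≅ Z,  H_1 ≅ Z^2,  H_2 ≅ Z.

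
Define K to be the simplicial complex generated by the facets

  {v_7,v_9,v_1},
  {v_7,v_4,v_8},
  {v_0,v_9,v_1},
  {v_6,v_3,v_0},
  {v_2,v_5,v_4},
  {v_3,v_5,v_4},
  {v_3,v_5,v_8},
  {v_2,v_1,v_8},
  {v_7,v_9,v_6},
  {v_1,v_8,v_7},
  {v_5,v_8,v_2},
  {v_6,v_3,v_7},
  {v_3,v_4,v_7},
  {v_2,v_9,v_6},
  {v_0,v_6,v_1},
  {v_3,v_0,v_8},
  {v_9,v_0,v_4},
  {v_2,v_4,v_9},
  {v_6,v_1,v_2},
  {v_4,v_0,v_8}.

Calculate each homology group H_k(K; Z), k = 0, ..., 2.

H_0 = Z,  H_1 = Z ⊕ Z/2,  H_2 = 0.

Fix the vertex order v_0 < v_1 < v_2 < v_3 < v_4 < v_5 < v_6 < v_7 < v_8 < v_9 and write every simplex with vertices in increasing order. Then dim K = 2 and the simplices of K are:

  0-simplices (10): [v_0], [v_1], [v_2], [v_3], [v_4], [v_5], [v_6], [v_7], [v_8], [v_9]
  1-simplices (30): (30 of them)
  2-simplices (20): (20 of them)

giving chain groups C_0 ≅ Z^10, C_1 ≅ Z^30, C_2 ≅ Z^20.

The boundary map ∂_1: C_1 → C_0 is given by ∂[p,q] = [q] − [p]. For instance
  ∂[v_1,v_7] = [v_7] − [v_1].
This gives a 10×30 integer matrix of rank 9; reducing to Smith normal form yields diagonal entries (1,1,1,1,1,1,1,1,1).

The boundary map ∂_2: C_2 → C_1 maps a triangle to the signed sum of its edges. For instance
  ∂[v_3,v_4,v_7] = [v_4,v_7] − [v_3,v_7] + [v_3,v_4],
  ∂[v_0,v_4,v_9] = [v_4,v_9] − [v_0,v_9] + [v_0,v_4].
The resulting 30×20 matrix has rank 20, and its Smith normal form has invariant factors (1,1,1,1,1,1,1,1,1,1,1,1,1,1,1,1,1,1,1,2).

Reading off H_k = ker ∂_k / im ∂_{k+1}:

  H_0: rank C_0 − rank ∂_1 = 10 − 9 = 1, and the invariant factors of ∂_1 are all 1, so H_0 = Z.
  H_1: rank ker ∂_1 − rank ∂_2 = (30 − 9) − 20 = 1, and ∂_2 has invariant factor 2 > 1, so H_1 = Z ⊕ Z/2.
  H_2: rank ker ∂_2 − rank ∂_3 = (20 − 20) − 0 = 0, and there is no ∂_3, so H_2 = 0.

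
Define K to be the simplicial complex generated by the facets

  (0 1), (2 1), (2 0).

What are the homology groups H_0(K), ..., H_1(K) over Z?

H_0 ≅ Z,  H_1 ≅ Z.

Take the total order 0 < 1 < 2 on the vertex set. Then K (dimension 1) consists of the simplices:

  0-simplices (3): [0], [1], [2]
  1-simplices (3): [0,1], [0,2], [1,2]

so the chain groups are C_0 ≅ Z^3, C_1 ≅ Z^3.

Boundary ∂_1: C_1 → C_0 sends each edge [p,q] (with p < q) to q − p.
This gives a 3×3 integer matrix of rank 2; reducing to Smith normal form yields diagonal entries (1,1).

Now H_k = ker ∂_k / im ∂_{k+1}, so:

  H_0: rank C_0 − rank ∂_1 = 3 − 2 = 1, and the invariant factors of ∂_1 are all 1, so H_0 ≅ Z.
  H_1: rank ker ∂_1 − rank ∂_2 = (3 − 2) − 0 = 1, and there is no ∂_2, so H_1 ≅ Z.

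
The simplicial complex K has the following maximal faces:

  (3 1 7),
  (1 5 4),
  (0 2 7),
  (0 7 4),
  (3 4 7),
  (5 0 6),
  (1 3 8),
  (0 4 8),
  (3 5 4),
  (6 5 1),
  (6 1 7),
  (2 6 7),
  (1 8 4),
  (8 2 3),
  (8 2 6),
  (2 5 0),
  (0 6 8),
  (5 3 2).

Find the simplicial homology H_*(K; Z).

H_0 ≅ Z,  H_1 ≅ Z ⊕ Z/2,  H_2 = 0.

K has 9 vertices, 27 edges, 18 triangles.
rank ∂_0 = 0, rank ∂_1 = 8 ⇒ b_0 = 9 − 0 − 8 = 1; all invariant factors of ∂_1 are 1 so no torsion. So H_0 ≅ Z.
rank ∂_1 = 8, rank ∂_2 = 18 ⇒ b_1 = 27 − 8 − 18 = 1; ∂_2 has invariant factor(s) [2] giving torsion. So H_1 ≅ Z ⊕ Z/2.
rank ∂_2 = 18, rank ∂_3 = 0 ⇒ b_2 = 18 − 18 − 0 = 0. So H_2 ≅ 0.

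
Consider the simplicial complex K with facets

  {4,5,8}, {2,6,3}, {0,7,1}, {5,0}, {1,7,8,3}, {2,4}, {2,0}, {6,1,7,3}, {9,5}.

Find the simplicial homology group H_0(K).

H_0 = Z.

We work with the vertex ordering 0 < 1 < 2 < 3 < 4 < 5 < 6 < 7 < 8 < 9. The simplices of K, each written with vertices in increasing order, are:

  0-simplices (10): [0], [1], [2], [3], [4], [5], [6], [7], [8], [9]
  1-simplices (20): [0,1], [0,2], [0,5], [0,7], [1,3], [1,6], [1,7], [1,8], [2,3], [2,4], [2,6], [3,6], [3,7], [3,8], [4,5], [4,8], [5,8], [5,9], [6,7], [7,8]
  2-simplices (10): [0,1,7], [1,3,6], [1,3,7], [1,3,8], [1,6,7], [1,7,8], [2,3,6], [3,6,7], [3,7,8], [4,5,8]
  3-simplices (2): [1,3,6,7], [1,3,7,8]

Hence C_0 ≅ Z^10, C_1 ≅ Z^20, C_2 ≅ Z^10, C_3 ≅ Z^2.

∂_1: C_1 → C_0 maps an edge to its endpoints' difference, ∂[p,q] = q − p.
The 10×20 boundary matrix has rank 9 and Smith normal form diag(1,1,1,1,1,1,1,1,1).

The boundary map ∂_2: C_2 → C_1 maps a triangle to the signed sum of its edges. For instance
  ∂[1,7,8] = [7,8] − [1,8] + [1,7],
  ∂[1,3,7] = [3,7] − [1,7] + [1,3].
This gives a 20×10 integer matrix of rank 8; reducing to Smith normal form yields diagonal entries (1,1,1,1,1,1,1,1).

∂_3: C_3 → C_2 sends each 3-simplex σ to the alternating sum Σ_i (−1)^i (σ with its i-th vertex removed). For instance
  ∂[1,3,6,7] = [3,6,7] − [1,6,7] + [1,3,7] − [1,3,6],
  ∂[1,3,7,8] = [3,7,8] − [1,7,8] + [1,3,8] − [1,3,7].
This gives a 10×2 integer matrix of rank 2; reducing to Smith normal form yields diagonal entries (1,1).

Computing H_k = (kernel of ∂_k) / (image of ∂_{k+1}):

  H_0: rank C_0 − rank ∂_1 = 10 − 9 = 1, and the invariant factors of ∂_1 are all 1, so H_0 = Z.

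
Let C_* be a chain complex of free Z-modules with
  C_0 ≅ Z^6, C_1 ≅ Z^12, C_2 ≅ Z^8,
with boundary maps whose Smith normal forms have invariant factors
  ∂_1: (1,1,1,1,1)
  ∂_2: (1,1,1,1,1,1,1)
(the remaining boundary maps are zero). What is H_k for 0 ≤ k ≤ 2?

H_0 ≅ Z,  H_1 = 0,  H_2 ≅ Z.

H_0: b_0 = 6 − 0 − 5 = 1; torsion from ∂_1 factors > 1: none. So H_0 ≅ Z.
H_1: b_1 = 12 − 5 − 7 = 0; torsion from ∂_2 factors > 1: none. So H_1 ≅ 0.
H_2: b_2 = 8 − 7 − 0 = 1; torsion from ∂_3 factors > 1: none. So H_2 ≅ Z.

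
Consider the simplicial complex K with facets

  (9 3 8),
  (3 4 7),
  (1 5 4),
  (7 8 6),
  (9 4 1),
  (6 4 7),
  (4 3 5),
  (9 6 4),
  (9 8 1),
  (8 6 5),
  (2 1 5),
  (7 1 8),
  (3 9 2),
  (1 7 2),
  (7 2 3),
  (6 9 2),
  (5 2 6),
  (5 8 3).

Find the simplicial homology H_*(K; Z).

H_0 ≅ Z,  H_1 ≅ Z^2,  H_2 ≅ Z.

Fix the vertex order 1 < 2 < 3 < 4 < 5 < 6 < 7 < 8 < 9 and write every simplex with vertices in increasing order. Then dim K = 2 and the simplices of K are:

  0-simplices (9): [1], [2], [3], [4], [5], [6], [7], [8], [9]
  1-simplices (27): (27 of them)
  2-simplices (18): [1,2,5], [1,2,7], [1,4,5], [1,4,9], [1,7,8], [1,8,9], [2,3,7], [2,3,9], [2,5,6], [2,6,9], [3,4,5], [3,4,7], [3,5,8], [3,8,9], [4,6,7], [4,6,9], [5,6,8], [6,7,8]

so the chain groups are C_0 ≅ Z^9, C_1 ≅ Z^27, C_2 ≅ Z^18.

∂_1: C_1 → C_0 maps an edge to its endpoints' difference, ∂[p,q] = q − p.
The resulting 9×27 matrix has rank 8, and its Smith normal form has invariant factors (1,1,1,1,1,1,1,1).

The boundary map ∂_2: C_2 → C_1 sends each 2-simplex [p,q,r] to [q,r] − [p,r] + [p,q]. For instance
  ∂[3,4,7] = [4,7] − [3,7] + [3,4],
  ∂[1,7,8] = [7,8] − [1,8] + [1,7].
As a 27×18 matrix over Z this has rank 17, with invariant factors (1,1,1,1,1,1,1,1,1,1,1,1,1,1,1,1,1).

Reading off H_k = ker ∂_k / im ∂_{k+1}:

  H_0: rank C_0 − rank ∂_1 = 9 − 8 = 1, and the invariant factors of ∂_1 are all 1, so H_0 ≅ Z.
  H_1: rank ker ∂_1 − rank ∂_2 = (27 − 8) − 17 = 2, and the invariant factors of ∂_2 are all 1, so H_1 ≅ Z^2.
  H_2: rank ker ∂_2 − rank ∂_3 = (18 − 17) − 0 = 1, and there is no ∂_3, so H_2 ≅ Z.

As a check, the Euler characteristic is 9 − 27 + 18 = 0, which agrees with 1 − 2 + 1 = 0.
(K is a triangulation of the torus T^2.)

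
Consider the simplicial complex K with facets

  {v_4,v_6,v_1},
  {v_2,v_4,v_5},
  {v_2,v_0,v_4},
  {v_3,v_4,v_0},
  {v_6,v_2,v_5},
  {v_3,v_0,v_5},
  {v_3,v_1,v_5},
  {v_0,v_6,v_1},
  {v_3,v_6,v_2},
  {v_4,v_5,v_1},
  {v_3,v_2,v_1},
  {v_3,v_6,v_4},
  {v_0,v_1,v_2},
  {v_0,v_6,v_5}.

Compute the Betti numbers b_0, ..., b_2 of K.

K has 7 vertices, 21 edges, 14 triangles.
rank ∂_0 = 0, rank ∂_1 = 6 ⇒ b_0 = 7 − 0 − 6 = 1; all invariant factors of ∂_1 are 1 so no torsion. So H_0 = Z.
rank ∂_1 = 6, rank ∂_2 = 13 ⇒ b_1 = 21 − 6 − 13 = 2; all invariant factors of ∂_2 are 1 so no torsion. So H_1 = Z^2.
rank ∂_2 = 13, rank ∂_3 = 0 ⇒ b_2 = 14 − 13 − 0 = 1. So H_2 = Z.

b_0 = 1, b_1 = 2, b_2 = 1.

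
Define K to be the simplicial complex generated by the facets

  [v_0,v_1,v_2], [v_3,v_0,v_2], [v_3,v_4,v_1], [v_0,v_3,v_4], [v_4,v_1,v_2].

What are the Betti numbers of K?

b_0 = 1, b_1 = 1, b_2 = 0.

K has 5 vertices, 10 edges, 5 triangles.
rank ∂_0 = 0, rank ∂_1 = 4 ⇒ b_0 = 5 − 0 − 4 = 1; all invariant factors of ∂_1 are 1 so no torsion. So H_0 ≅ Z.
rank ∂_1 = 4, rank ∂_2 = 5 ⇒ b_1 = 10 − 4 − 5 = 1; all invariant factors of ∂_2 are 1 so no torsion. So H_1 ≅ Z.
rank ∂_2 = 5, rank ∂_3 = 0 ⇒ b_2 = 5 − 5 − 0 = 0. So H_2 ≅ 0.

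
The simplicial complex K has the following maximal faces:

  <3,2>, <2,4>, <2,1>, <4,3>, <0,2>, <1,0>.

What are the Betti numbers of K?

Order the vertices as 0 < 1 < 2 < 3 < 4. Listing each simplex with vertices in this order, K has dimension 1 with simplices:

  0-simplices (5): [0], [1], [2], [3], [4]
  1-simplices (6): [0,1], [0,2], [1,2], [2,3], [2,4], [3,4]

so the chain groups are C_0 ≅ Z^5, C_1 ≅ Z^6.

Boundary ∂_1: C_1 → C_0 is given by ∂[p,q] = [q] − [p]. For instance
  ∂[2,3] = [3] − [2].
As a 5×6 matrix over Z this has rank 4, with invariant factors (1,1,1,1).

Reading off H_k = ker ∂_k / im ∂_{k+1}:

  H_0: rank C_0 − rank ∂_1 = 5 − 4 = 1, and the invariant factors of ∂_1 are all 1, so H_0 = Z.
  H_1: rank ker ∂_1 − rank ∂_2 = (6 − 4) − 0 = 2, and there is no ∂_2, so H_1 = Z^2.

Hence the Betti numbers are b_0 = 1, b_1 = 2.

b_0 = 1, b_1 = 2.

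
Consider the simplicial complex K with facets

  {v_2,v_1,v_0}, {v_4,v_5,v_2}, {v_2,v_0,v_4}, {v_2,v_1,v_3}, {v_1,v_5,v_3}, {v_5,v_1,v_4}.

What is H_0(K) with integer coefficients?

H_0 ≅ Z.

Take the total order v_0 < v_1 < v_2 < v_3 < v_4 < v_5 on the vertex set. Then K (dimension 2) consists of the simplices:

  0-simplices (6): [v_0], [v_1], [v_2], [v_3], [v_4], [v_5]
  1-simplices (12): [v_0,v_1], [v_0,v_2], [v_0,v_4], [v_1,v_2], [v_1,v_3], [v_1,v_4], [v_1,v_5], [v_2,v_3], [v_2,v_4], [v_2,v_5], [v_3,v_5], [v_4,v_5]
  2-simplices (6): [v_0,v_1,v_2], [v_0,v_2,v_4], [v_1,v_2,v_3], [v_1,v_3,v_5], [v_1,v_4,v_5], [v_2,v_4,v_5]

Hence C_0 ≅ Z^6, C_1 ≅ Z^12, C_2 ≅ Z^6.

Boundary ∂_1: C_1 → C_0 sends each edge [p,q] (with p < q) to q − p. For instance
  ∂[v_3,v_5] = [v_5] − [v_3].
The 6×12 boundary matrix has rank 5 and Smith normal form diag(1,1,1,1,1).

∂_2: C_2 → C_1 maps a triangle to the signed sum of its edges. For instance
  ∂[v_1,v_4,v_5] = [v_4,v_5] − [v_1,v_5] + [v_1,v_4],
  ∂[v_0,v_2,v_4] = [v_2,v_4] − [v_0,v_4] + [v_0,v_2].
As a 12×6 matrix over Z this has rank 6, with invariant factors (1,1,1,1,1,1).

Reading off H_k = ker ∂_k / im ∂_{k+1}:

  H_0: rank C_0 − rank ∂_1 = 6 − 5 = 1, and the invariant factors of ∂_1 are all 1, so H_0 ≅ Z.

(K is a triangulation of the cylinder S^1 x I.)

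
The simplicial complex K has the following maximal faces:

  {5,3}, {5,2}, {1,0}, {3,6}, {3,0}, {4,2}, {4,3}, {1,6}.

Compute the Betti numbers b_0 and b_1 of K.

b_0 = 1, b_1 = 2.

Order the vertices as 0 < 1 < 2 < 3 < 4 < 5 < 6. Listing each simplex with vertices in this order, K has dimension 1 with simplices:

  0-simplices (7): [0], [1], [2], [3], [4], [5], [6]
  1-simplices (8): [0,1], [0,3], [1,6], [2,4], [2,5], [3,4], [3,5], [3,6]

giving chain groups C_0 ≅ Z^7, C_1 ≅ Z^8.

The boundary map ∂_1: C_1 → C_0 sends each edge [p,q] (with p < q) to q − p. For instance
  ∂[0,3] = [3] − [0].
This gives a 7×8 integer matrix of rank 6; reducing to Smith normal form yields diagonal entries (1,1,1,1,1,1).

Computing H_k = (kernel of ∂_k) / (image of ∂_{k+1}):

  H_0: rank C_0 − rank ∂_1 = 7 − 6 = 1, and the invariant factors of ∂_1 are all 1, so H_0 = Z.
  H_1: rank ker ∂_1 − rank ∂_2 = (8 − 6) − 0 = 2, and there is no ∂_2, so H_1 = Z^2.

Hence the Betti numbers are b_0 = 1, b_1 = 2.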